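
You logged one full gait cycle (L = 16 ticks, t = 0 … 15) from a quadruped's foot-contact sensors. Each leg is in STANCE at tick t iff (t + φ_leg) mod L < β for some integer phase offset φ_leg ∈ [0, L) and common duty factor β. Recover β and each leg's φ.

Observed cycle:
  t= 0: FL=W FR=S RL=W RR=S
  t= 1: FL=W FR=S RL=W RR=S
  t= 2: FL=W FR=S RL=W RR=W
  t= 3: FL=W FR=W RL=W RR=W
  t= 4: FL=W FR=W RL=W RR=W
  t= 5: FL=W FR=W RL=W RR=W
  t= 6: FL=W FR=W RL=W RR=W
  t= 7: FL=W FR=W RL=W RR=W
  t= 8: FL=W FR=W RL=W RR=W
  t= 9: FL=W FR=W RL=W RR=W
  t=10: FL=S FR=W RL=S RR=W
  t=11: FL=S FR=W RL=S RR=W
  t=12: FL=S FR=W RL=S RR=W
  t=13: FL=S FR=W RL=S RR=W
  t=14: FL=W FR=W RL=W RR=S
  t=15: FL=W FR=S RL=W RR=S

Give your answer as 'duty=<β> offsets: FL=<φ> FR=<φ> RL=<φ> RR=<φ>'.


duty β = stance ticks per leg = 4
FL: stance ticks = 4; W→S at t=10 → φ=6
FR: stance ticks = 4; W→S at t=15 → φ=1
RL: stance ticks = 4; W→S at t=10 → φ=6
RR: stance ticks = 4; W→S at t=14 → φ=2

duty=4 offsets: FL=6 FR=1 RL=6 RR=2


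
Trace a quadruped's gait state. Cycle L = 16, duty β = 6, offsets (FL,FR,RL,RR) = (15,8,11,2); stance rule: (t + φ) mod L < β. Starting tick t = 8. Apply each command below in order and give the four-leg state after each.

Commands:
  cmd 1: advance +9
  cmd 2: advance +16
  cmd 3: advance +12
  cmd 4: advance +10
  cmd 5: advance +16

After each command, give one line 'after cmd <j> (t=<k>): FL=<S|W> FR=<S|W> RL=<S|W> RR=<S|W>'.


after cmd 1 (t=17): FL=S FR=W RL=W RR=S
after cmd 2 (t=33): FL=S FR=W RL=W RR=S
after cmd 3 (t=45): FL=W FR=S RL=W RR=W
after cmd 4 (t=55): FL=W FR=W RL=S RR=W
after cmd 5 (t=71): FL=W FR=W RL=S RR=W

start t=8: FL=W FR=S RL=S RR=W
cmd 1: advance +9 → t=17, phase=(0,9,12,3) → FL=S FR=W RL=W RR=S
cmd 2: advance +16 → t=33, phase=(0,9,12,3) → FL=S FR=W RL=W RR=S
cmd 3: advance +12 → t=45, phase=(12,5,8,15) → FL=W FR=S RL=W RR=W
cmd 4: advance +10 → t=55, phase=(6,15,2,9) → FL=W FR=W RL=S RR=W
cmd 5: advance +16 → t=71, phase=(6,15,2,9) → FL=W FR=W RL=S RR=W


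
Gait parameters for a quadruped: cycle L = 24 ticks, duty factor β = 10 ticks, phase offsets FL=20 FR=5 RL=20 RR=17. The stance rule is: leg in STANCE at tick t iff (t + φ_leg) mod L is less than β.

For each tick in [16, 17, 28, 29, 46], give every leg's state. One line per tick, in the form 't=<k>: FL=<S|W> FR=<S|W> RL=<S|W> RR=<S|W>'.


t=16: phase=(12,21,12,9) vs β=10 → FL=W FR=W RL=W RR=S
t=17: phase=(13,22,13,10) vs β=10 → FL=W FR=W RL=W RR=W
t=28: phase=(0,9,0,21) vs β=10 → FL=S FR=S RL=S RR=W
t=29: phase=(1,10,1,22) vs β=10 → FL=S FR=W RL=S RR=W
t=46: phase=(18,3,18,15) vs β=10 → FL=W FR=S RL=W RR=W

t=16: FL=W FR=W RL=W RR=S
t=17: FL=W FR=W RL=W RR=W
t=28: FL=S FR=S RL=S RR=W
t=29: FL=S FR=W RL=S RR=W
t=46: FL=W FR=S RL=W RR=W


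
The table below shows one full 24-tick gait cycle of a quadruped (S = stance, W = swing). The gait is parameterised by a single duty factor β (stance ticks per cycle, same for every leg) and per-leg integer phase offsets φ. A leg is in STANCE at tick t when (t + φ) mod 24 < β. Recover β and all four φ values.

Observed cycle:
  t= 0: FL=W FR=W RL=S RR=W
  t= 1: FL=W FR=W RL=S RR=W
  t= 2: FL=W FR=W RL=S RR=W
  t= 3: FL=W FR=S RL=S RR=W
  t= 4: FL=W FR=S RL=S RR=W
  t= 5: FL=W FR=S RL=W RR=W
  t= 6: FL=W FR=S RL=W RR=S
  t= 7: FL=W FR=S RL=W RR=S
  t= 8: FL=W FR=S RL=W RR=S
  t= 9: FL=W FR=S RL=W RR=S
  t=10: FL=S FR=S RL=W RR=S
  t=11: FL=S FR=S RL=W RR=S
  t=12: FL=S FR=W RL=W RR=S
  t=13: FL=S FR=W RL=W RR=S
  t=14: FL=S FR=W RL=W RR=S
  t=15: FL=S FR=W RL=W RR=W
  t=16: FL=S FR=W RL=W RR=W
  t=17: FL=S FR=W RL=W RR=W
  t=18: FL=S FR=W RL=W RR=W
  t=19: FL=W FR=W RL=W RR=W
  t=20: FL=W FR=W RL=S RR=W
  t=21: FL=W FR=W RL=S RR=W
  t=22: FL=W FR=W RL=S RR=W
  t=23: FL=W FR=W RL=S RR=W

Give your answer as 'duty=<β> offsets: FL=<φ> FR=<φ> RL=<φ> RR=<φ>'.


duty=9 offsets: FL=14 FR=21 RL=4 RR=18

duty β = stance ticks per leg = 9
FL: stance ticks = 9; W→S at t=10 → φ=14
FR: stance ticks = 9; W→S at t=3 → φ=21
RL: stance ticks = 9; W→S at t=20 → φ=4
RR: stance ticks = 9; W→S at t=6 → φ=18


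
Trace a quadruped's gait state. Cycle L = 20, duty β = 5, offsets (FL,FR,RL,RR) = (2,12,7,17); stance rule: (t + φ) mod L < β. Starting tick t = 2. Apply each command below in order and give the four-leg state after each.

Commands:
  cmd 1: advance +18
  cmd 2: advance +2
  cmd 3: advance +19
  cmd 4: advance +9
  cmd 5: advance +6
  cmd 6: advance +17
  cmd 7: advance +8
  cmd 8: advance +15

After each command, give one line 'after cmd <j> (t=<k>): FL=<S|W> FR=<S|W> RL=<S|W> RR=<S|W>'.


after cmd 1 (t=20): FL=S FR=W RL=W RR=W
after cmd 2 (t=22): FL=S FR=W RL=W RR=W
after cmd 3 (t=41): FL=S FR=W RL=W RR=W
after cmd 4 (t=50): FL=W FR=S RL=W RR=W
after cmd 5 (t=56): FL=W FR=W RL=S RR=W
after cmd 6 (t=73): FL=W FR=W RL=S RR=W
after cmd 7 (t=81): FL=S FR=W RL=W RR=W
after cmd 8 (t=96): FL=W FR=W RL=S RR=W

start t=2: FL=S FR=W RL=W RR=W
cmd 1: advance +18 → t=20, phase=(2,12,7,17) → FL=S FR=W RL=W RR=W
cmd 2: advance +2 → t=22, phase=(4,14,9,19) → FL=S FR=W RL=W RR=W
cmd 3: advance +19 → t=41, phase=(3,13,8,18) → FL=S FR=W RL=W RR=W
cmd 4: advance +9 → t=50, phase=(12,2,17,7) → FL=W FR=S RL=W RR=W
cmd 5: advance +6 → t=56, phase=(18,8,3,13) → FL=W FR=W RL=S RR=W
cmd 6: advance +17 → t=73, phase=(15,5,0,10) → FL=W FR=W RL=S RR=W
cmd 7: advance +8 → t=81, phase=(3,13,8,18) → FL=S FR=W RL=W RR=W
cmd 8: advance +15 → t=96, phase=(18,8,3,13) → FL=W FR=W RL=S RR=W


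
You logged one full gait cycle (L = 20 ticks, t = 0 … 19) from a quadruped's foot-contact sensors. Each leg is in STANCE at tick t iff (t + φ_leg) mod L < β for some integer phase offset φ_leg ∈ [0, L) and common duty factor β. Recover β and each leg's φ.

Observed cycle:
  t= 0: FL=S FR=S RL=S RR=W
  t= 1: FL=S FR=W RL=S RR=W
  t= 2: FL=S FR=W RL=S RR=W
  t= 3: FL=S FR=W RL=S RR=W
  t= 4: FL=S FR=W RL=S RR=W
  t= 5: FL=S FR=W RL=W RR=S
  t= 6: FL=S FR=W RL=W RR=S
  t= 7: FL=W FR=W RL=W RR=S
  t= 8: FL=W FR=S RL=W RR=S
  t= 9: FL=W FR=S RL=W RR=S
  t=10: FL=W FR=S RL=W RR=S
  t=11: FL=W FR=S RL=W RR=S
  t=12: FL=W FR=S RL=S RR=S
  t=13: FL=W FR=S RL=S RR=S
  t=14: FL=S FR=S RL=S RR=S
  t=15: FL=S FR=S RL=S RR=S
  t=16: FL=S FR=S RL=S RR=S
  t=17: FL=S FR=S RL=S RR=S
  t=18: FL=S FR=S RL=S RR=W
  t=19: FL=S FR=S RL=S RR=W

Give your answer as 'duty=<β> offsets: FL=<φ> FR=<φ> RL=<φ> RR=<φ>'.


duty β = stance ticks per leg = 13
FL: stance ticks = 13; W→S at t=14 → φ=6
FR: stance ticks = 13; W→S at t=8 → φ=12
RL: stance ticks = 13; W→S at t=12 → φ=8
RR: stance ticks = 13; W→S at t=5 → φ=15

duty=13 offsets: FL=6 FR=12 RL=8 RR=15


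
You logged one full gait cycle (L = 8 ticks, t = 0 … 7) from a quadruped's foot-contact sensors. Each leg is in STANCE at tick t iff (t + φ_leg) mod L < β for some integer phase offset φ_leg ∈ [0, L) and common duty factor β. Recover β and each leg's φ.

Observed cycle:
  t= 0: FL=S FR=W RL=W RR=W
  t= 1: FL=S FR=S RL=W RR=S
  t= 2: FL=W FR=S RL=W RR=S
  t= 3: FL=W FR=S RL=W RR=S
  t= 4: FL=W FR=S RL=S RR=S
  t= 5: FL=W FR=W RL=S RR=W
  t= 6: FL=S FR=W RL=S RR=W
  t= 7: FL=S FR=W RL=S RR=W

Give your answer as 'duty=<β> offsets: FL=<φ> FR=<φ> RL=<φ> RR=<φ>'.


duty=4 offsets: FL=2 FR=7 RL=4 RR=7

duty β = stance ticks per leg = 4
FL: stance ticks = 4; W→S at t=6 → φ=2
FR: stance ticks = 4; W→S at t=1 → φ=7
RL: stance ticks = 4; W→S at t=4 → φ=4
RR: stance ticks = 4; W→S at t=1 → φ=7


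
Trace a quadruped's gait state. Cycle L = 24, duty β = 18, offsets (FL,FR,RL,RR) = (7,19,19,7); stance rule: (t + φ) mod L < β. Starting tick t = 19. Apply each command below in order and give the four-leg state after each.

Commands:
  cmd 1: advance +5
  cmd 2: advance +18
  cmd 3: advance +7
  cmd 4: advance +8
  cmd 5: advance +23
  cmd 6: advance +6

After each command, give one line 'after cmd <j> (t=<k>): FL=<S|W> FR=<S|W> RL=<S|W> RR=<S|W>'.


after cmd 1 (t=24): FL=S FR=W RL=W RR=S
after cmd 2 (t=42): FL=S FR=S RL=S RR=S
after cmd 3 (t=49): FL=S FR=W RL=W RR=S
after cmd 4 (t=57): FL=S FR=S RL=S RR=S
after cmd 5 (t=80): FL=S FR=S RL=S RR=S
after cmd 6 (t=86): FL=W FR=S RL=S RR=W

start t=19: FL=S FR=S RL=S RR=S
cmd 1: advance +5 → t=24, phase=(7,19,19,7) → FL=S FR=W RL=W RR=S
cmd 2: advance +18 → t=42, phase=(1,13,13,1) → FL=S FR=S RL=S RR=S
cmd 3: advance +7 → t=49, phase=(8,20,20,8) → FL=S FR=W RL=W RR=S
cmd 4: advance +8 → t=57, phase=(16,4,4,16) → FL=S FR=S RL=S RR=S
cmd 5: advance +23 → t=80, phase=(15,3,3,15) → FL=S FR=S RL=S RR=S
cmd 6: advance +6 → t=86, phase=(21,9,9,21) → FL=W FR=S RL=S RR=W


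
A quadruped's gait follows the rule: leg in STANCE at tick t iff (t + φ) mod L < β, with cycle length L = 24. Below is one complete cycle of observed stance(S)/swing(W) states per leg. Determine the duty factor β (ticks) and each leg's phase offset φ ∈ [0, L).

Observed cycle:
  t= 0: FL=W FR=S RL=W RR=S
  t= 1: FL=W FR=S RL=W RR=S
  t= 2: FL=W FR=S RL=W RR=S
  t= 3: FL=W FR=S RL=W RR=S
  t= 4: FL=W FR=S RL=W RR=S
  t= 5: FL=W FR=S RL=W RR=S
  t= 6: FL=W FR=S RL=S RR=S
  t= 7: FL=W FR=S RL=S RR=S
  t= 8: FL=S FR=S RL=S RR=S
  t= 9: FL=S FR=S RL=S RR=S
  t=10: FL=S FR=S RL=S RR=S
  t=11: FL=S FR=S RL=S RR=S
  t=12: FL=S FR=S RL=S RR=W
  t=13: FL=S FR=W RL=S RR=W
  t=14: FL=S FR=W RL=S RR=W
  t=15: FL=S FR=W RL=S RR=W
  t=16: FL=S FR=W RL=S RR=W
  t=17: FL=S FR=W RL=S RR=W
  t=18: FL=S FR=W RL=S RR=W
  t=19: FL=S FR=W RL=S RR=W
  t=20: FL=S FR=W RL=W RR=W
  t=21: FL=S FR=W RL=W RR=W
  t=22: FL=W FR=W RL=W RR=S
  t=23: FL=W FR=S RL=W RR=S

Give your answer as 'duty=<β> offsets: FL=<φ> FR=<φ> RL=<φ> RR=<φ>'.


duty β = stance ticks per leg = 14
FL: stance ticks = 14; W→S at t=8 → φ=16
FR: stance ticks = 14; W→S at t=23 → φ=1
RL: stance ticks = 14; W→S at t=6 → φ=18
RR: stance ticks = 14; W→S at t=22 → φ=2

duty=14 offsets: FL=16 FR=1 RL=18 RR=2


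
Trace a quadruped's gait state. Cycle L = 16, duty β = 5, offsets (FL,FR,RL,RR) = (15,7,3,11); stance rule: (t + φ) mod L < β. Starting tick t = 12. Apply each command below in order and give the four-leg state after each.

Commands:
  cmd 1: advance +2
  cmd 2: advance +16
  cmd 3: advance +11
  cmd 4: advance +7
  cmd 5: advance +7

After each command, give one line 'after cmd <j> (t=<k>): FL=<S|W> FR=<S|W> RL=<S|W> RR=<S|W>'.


start t=12: FL=W FR=S RL=W RR=W
cmd 1: advance +2 → t=14, phase=(13,5,1,9) → FL=W FR=W RL=S RR=W
cmd 2: advance +16 → t=30, phase=(13,5,1,9) → FL=W FR=W RL=S RR=W
cmd 3: advance +11 → t=41, phase=(8,0,12,4) → FL=W FR=S RL=W RR=S
cmd 4: advance +7 → t=48, phase=(15,7,3,11) → FL=W FR=W RL=S RR=W
cmd 5: advance +7 → t=55, phase=(6,14,10,2) → FL=W FR=W RL=W RR=S

after cmd 1 (t=14): FL=W FR=W RL=S RR=W
after cmd 2 (t=30): FL=W FR=W RL=S RR=W
after cmd 3 (t=41): FL=W FR=S RL=W RR=S
after cmd 4 (t=48): FL=W FR=W RL=S RR=W
after cmd 5 (t=55): FL=W FR=W RL=W RR=S


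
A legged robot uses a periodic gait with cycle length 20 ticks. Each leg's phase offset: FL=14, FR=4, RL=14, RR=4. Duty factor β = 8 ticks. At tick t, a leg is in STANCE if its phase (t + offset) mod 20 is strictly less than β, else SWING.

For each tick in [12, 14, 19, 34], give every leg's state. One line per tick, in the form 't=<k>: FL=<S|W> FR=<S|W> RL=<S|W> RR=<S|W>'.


t=12: FL=S FR=W RL=S RR=W
t=14: FL=W FR=W RL=W RR=W
t=19: FL=W FR=S RL=W RR=S
t=34: FL=W FR=W RL=W RR=W

t=12: phase=(6,16,6,16) vs β=8 → FL=S FR=W RL=S RR=W
t=14: phase=(8,18,8,18) vs β=8 → FL=W FR=W RL=W RR=W
t=19: phase=(13,3,13,3) vs β=8 → FL=W FR=S RL=W RR=S
t=34: phase=(8,18,8,18) vs β=8 → FL=W FR=W RL=W RR=W


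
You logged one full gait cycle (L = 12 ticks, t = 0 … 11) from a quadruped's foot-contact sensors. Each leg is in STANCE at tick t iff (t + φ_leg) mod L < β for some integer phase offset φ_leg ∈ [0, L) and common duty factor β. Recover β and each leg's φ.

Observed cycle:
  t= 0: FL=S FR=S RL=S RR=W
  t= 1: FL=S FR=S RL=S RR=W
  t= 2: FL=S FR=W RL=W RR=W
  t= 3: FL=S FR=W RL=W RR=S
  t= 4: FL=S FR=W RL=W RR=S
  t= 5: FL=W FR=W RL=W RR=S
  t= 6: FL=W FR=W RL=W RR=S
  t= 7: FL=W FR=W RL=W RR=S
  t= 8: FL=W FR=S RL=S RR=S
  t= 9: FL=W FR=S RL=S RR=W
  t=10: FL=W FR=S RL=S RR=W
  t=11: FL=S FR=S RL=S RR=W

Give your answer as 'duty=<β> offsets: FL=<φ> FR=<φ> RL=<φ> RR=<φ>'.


duty β = stance ticks per leg = 6
FL: stance ticks = 6; W→S at t=11 → φ=1
FR: stance ticks = 6; W→S at t=8 → φ=4
RL: stance ticks = 6; W→S at t=8 → φ=4
RR: stance ticks = 6; W→S at t=3 → φ=9

duty=6 offsets: FL=1 FR=4 RL=4 RR=9


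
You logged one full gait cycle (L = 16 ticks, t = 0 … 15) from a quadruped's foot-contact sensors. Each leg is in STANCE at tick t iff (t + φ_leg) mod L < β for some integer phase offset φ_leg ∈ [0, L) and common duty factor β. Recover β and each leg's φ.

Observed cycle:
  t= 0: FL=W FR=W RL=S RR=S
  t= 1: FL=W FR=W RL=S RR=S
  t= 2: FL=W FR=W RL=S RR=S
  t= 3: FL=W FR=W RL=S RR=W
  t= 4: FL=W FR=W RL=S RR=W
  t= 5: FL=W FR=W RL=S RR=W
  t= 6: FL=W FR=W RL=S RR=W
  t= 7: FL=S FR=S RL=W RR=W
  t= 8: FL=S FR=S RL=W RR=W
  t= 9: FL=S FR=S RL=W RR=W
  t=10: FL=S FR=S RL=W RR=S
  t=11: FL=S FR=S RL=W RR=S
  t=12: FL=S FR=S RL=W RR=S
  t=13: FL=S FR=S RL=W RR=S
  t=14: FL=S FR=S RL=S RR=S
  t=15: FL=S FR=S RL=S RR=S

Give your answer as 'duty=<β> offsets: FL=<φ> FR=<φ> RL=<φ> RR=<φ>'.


duty β = stance ticks per leg = 9
FL: stance ticks = 9; W→S at t=7 → φ=9
FR: stance ticks = 9; W→S at t=7 → φ=9
RL: stance ticks = 9; W→S at t=14 → φ=2
RR: stance ticks = 9; W→S at t=10 → φ=6

duty=9 offsets: FL=9 FR=9 RL=2 RR=6


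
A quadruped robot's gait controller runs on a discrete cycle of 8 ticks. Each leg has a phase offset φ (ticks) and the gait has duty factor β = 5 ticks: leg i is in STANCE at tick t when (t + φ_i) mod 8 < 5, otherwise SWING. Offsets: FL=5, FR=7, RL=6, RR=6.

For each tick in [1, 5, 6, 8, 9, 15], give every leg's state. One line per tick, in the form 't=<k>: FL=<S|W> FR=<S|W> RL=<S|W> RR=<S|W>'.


t=1: phase=(6,0,7,7) vs β=5 → FL=W FR=S RL=W RR=W
t=5: phase=(2,4,3,3) vs β=5 → FL=S FR=S RL=S RR=S
t=6: phase=(3,5,4,4) vs β=5 → FL=S FR=W RL=S RR=S
t=8: phase=(5,7,6,6) vs β=5 → FL=W FR=W RL=W RR=W
t=9: phase=(6,0,7,7) vs β=5 → FL=W FR=S RL=W RR=W
t=15: phase=(4,6,5,5) vs β=5 → FL=S FR=W RL=W RR=W

t=1: FL=W FR=S RL=W RR=W
t=5: FL=S FR=S RL=S RR=S
t=6: FL=S FR=W RL=S RR=S
t=8: FL=W FR=W RL=W RR=W
t=9: FL=W FR=S RL=W RR=W
t=15: FL=S FR=W RL=W RR=W


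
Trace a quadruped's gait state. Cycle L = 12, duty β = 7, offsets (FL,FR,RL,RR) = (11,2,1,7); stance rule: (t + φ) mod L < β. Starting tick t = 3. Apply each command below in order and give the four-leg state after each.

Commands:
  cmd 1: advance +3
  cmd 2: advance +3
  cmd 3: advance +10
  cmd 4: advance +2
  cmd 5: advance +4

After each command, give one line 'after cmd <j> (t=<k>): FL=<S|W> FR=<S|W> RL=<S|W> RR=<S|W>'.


after cmd 1 (t=6): FL=S FR=W RL=W RR=S
after cmd 2 (t=9): FL=W FR=W RL=W RR=S
after cmd 3 (t=19): FL=S FR=W RL=W RR=S
after cmd 4 (t=21): FL=W FR=W RL=W RR=S
after cmd 5 (t=25): FL=S FR=S RL=S RR=W

start t=3: FL=S FR=S RL=S RR=W
cmd 1: advance +3 → t=6, phase=(5,8,7,1) → FL=S FR=W RL=W RR=S
cmd 2: advance +3 → t=9, phase=(8,11,10,4) → FL=W FR=W RL=W RR=S
cmd 3: advance +10 → t=19, phase=(6,9,8,2) → FL=S FR=W RL=W RR=S
cmd 4: advance +2 → t=21, phase=(8,11,10,4) → FL=W FR=W RL=W RR=S
cmd 5: advance +4 → t=25, phase=(0,3,2,8) → FL=S FR=S RL=S RR=W


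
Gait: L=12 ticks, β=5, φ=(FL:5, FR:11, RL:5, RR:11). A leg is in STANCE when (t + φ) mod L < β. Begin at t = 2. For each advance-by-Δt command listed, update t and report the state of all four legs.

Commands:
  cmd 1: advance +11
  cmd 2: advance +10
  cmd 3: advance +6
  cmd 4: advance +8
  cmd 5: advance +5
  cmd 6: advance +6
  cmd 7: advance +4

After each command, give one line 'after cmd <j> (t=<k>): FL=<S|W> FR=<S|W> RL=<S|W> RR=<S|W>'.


after cmd 1 (t=13): FL=W FR=S RL=W RR=S
after cmd 2 (t=23): FL=S FR=W RL=S RR=W
after cmd 3 (t=29): FL=W FR=S RL=W RR=S
after cmd 4 (t=37): FL=W FR=S RL=W RR=S
after cmd 5 (t=42): FL=W FR=W RL=W RR=W
after cmd 6 (t=48): FL=W FR=W RL=W RR=W
after cmd 7 (t=52): FL=W FR=S RL=W RR=S

start t=2: FL=W FR=S RL=W RR=S
cmd 1: advance +11 → t=13, phase=(6,0,6,0) → FL=W FR=S RL=W RR=S
cmd 2: advance +10 → t=23, phase=(4,10,4,10) → FL=S FR=W RL=S RR=W
cmd 3: advance +6 → t=29, phase=(10,4,10,4) → FL=W FR=S RL=W RR=S
cmd 4: advance +8 → t=37, phase=(6,0,6,0) → FL=W FR=S RL=W RR=S
cmd 5: advance +5 → t=42, phase=(11,5,11,5) → FL=W FR=W RL=W RR=W
cmd 6: advance +6 → t=48, phase=(5,11,5,11) → FL=W FR=W RL=W RR=W
cmd 7: advance +4 → t=52, phase=(9,3,9,3) → FL=W FR=S RL=W RR=S


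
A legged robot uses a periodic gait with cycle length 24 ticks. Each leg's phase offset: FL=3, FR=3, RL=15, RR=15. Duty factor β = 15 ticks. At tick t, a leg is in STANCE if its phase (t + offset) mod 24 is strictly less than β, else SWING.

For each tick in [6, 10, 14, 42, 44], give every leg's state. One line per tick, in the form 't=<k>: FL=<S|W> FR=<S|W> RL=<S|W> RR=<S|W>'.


t=6: phase=(9,9,21,21) vs β=15 → FL=S FR=S RL=W RR=W
t=10: phase=(13,13,1,1) vs β=15 → FL=S FR=S RL=S RR=S
t=14: phase=(17,17,5,5) vs β=15 → FL=W FR=W RL=S RR=S
t=42: phase=(21,21,9,9) vs β=15 → FL=W FR=W RL=S RR=S
t=44: phase=(23,23,11,11) vs β=15 → FL=W FR=W RL=S RR=S

t=6: FL=S FR=S RL=W RR=W
t=10: FL=S FR=S RL=S RR=S
t=14: FL=W FR=W RL=S RR=S
t=42: FL=W FR=W RL=S RR=S
t=44: FL=W FR=W RL=S RR=S


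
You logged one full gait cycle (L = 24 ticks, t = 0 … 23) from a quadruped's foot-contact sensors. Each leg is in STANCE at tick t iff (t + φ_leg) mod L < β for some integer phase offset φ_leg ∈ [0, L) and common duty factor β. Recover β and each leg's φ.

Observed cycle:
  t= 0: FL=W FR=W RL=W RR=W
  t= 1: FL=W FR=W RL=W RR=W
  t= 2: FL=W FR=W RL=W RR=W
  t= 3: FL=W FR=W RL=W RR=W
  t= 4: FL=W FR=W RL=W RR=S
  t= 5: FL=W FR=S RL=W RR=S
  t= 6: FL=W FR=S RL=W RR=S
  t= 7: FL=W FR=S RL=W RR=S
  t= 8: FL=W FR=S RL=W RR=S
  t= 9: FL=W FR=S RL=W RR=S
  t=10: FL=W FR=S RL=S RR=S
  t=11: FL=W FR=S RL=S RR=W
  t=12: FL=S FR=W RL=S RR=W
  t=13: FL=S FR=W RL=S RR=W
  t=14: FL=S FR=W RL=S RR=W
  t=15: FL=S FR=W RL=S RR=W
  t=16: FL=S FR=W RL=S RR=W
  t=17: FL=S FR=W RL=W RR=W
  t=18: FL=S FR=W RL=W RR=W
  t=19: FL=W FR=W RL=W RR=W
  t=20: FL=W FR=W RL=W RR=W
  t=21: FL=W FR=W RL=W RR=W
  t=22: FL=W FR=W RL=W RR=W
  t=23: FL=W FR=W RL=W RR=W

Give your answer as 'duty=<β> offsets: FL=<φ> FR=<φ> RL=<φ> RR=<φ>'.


duty=7 offsets: FL=12 FR=19 RL=14 RR=20

duty β = stance ticks per leg = 7
FL: stance ticks = 7; W→S at t=12 → φ=12
FR: stance ticks = 7; W→S at t=5 → φ=19
RL: stance ticks = 7; W→S at t=10 → φ=14
RR: stance ticks = 7; W→S at t=4 → φ=20


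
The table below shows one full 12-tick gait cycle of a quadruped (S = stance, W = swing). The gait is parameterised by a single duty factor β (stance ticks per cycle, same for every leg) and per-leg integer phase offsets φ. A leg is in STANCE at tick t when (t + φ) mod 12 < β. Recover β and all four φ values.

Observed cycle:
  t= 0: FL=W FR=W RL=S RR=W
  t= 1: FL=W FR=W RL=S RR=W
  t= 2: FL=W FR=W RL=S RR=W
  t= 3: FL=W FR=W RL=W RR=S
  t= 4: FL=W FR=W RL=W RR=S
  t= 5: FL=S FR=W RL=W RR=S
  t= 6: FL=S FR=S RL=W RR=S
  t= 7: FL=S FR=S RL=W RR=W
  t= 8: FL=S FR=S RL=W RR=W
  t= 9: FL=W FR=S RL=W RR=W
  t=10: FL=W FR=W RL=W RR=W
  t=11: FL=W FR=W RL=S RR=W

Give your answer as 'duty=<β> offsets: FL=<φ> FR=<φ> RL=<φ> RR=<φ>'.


duty=4 offsets: FL=7 FR=6 RL=1 RR=9

duty β = stance ticks per leg = 4
FL: stance ticks = 4; W→S at t=5 → φ=7
FR: stance ticks = 4; W→S at t=6 → φ=6
RL: stance ticks = 4; W→S at t=11 → φ=1
RR: stance ticks = 4; W→S at t=3 → φ=9


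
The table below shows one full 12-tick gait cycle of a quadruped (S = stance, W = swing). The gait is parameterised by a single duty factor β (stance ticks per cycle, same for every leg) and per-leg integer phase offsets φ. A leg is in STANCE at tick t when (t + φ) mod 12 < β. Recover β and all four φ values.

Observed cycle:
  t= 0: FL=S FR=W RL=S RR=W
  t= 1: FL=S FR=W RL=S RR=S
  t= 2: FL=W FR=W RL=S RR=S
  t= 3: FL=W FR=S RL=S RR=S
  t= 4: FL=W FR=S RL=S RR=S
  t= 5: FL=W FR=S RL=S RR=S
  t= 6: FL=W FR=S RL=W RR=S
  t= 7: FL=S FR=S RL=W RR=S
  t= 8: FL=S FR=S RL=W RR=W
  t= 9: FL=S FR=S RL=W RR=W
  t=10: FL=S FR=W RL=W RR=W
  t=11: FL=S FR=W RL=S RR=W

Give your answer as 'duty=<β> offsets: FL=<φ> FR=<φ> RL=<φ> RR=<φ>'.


duty=7 offsets: FL=5 FR=9 RL=1 RR=11

duty β = stance ticks per leg = 7
FL: stance ticks = 7; W→S at t=7 → φ=5
FR: stance ticks = 7; W→S at t=3 → φ=9
RL: stance ticks = 7; W→S at t=11 → φ=1
RR: stance ticks = 7; W→S at t=1 → φ=11


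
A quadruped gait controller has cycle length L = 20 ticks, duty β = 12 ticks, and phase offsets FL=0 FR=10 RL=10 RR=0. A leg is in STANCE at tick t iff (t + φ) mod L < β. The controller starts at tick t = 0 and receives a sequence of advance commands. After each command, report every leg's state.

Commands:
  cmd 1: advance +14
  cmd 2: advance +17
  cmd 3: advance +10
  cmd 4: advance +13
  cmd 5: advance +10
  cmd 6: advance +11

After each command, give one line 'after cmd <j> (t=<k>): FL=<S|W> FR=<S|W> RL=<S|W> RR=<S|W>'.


after cmd 1 (t=14): FL=W FR=S RL=S RR=W
after cmd 2 (t=31): FL=S FR=S RL=S RR=S
after cmd 3 (t=41): FL=S FR=S RL=S RR=S
after cmd 4 (t=54): FL=W FR=S RL=S RR=W
after cmd 5 (t=64): FL=S FR=W RL=W RR=S
after cmd 6 (t=75): FL=W FR=S RL=S RR=W

start t=0: FL=S FR=S RL=S RR=S
cmd 1: advance +14 → t=14, phase=(14,4,4,14) → FL=W FR=S RL=S RR=W
cmd 2: advance +17 → t=31, phase=(11,1,1,11) → FL=S FR=S RL=S RR=S
cmd 3: advance +10 → t=41, phase=(1,11,11,1) → FL=S FR=S RL=S RR=S
cmd 4: advance +13 → t=54, phase=(14,4,4,14) → FL=W FR=S RL=S RR=W
cmd 5: advance +10 → t=64, phase=(4,14,14,4) → FL=S FR=W RL=W RR=S
cmd 6: advance +11 → t=75, phase=(15,5,5,15) → FL=W FR=S RL=S RR=W


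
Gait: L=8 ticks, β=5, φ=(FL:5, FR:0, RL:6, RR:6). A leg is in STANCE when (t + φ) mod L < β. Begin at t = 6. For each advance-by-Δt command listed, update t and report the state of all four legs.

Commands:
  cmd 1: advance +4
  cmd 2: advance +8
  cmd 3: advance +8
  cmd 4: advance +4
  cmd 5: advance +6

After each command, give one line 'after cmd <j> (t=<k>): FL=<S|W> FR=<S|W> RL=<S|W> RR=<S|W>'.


after cmd 1 (t=10): FL=W FR=S RL=S RR=S
after cmd 2 (t=18): FL=W FR=S RL=S RR=S
after cmd 3 (t=26): FL=W FR=S RL=S RR=S
after cmd 4 (t=30): FL=S FR=W RL=S RR=S
after cmd 5 (t=36): FL=S FR=S RL=S RR=S

start t=6: FL=S FR=W RL=S RR=S
cmd 1: advance +4 → t=10, phase=(7,2,0,0) → FL=W FR=S RL=S RR=S
cmd 2: advance +8 → t=18, phase=(7,2,0,0) → FL=W FR=S RL=S RR=S
cmd 3: advance +8 → t=26, phase=(7,2,0,0) → FL=W FR=S RL=S RR=S
cmd 4: advance +4 → t=30, phase=(3,6,4,4) → FL=S FR=W RL=S RR=S
cmd 5: advance +6 → t=36, phase=(1,4,2,2) → FL=S FR=S RL=S RR=S


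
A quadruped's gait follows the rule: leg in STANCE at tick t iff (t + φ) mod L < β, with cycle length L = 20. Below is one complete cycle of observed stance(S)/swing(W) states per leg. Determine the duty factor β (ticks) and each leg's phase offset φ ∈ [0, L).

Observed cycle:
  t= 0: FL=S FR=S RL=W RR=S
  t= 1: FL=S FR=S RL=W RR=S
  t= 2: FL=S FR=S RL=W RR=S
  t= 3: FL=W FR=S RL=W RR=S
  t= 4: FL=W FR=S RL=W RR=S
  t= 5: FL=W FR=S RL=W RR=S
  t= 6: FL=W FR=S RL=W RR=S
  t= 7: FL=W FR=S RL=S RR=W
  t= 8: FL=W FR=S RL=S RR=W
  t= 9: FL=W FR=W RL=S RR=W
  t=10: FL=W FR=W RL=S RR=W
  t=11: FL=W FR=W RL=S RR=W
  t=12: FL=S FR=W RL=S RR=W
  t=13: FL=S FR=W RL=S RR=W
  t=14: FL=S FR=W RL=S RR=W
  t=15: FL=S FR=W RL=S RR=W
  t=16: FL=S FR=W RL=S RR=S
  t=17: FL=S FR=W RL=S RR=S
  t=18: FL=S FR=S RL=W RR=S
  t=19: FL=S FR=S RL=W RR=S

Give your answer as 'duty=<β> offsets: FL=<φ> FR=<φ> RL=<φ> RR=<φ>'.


duty β = stance ticks per leg = 11
FL: stance ticks = 11; W→S at t=12 → φ=8
FR: stance ticks = 11; W→S at t=18 → φ=2
RL: stance ticks = 11; W→S at t=7 → φ=13
RR: stance ticks = 11; W→S at t=16 → φ=4

duty=11 offsets: FL=8 FR=2 RL=13 RR=4


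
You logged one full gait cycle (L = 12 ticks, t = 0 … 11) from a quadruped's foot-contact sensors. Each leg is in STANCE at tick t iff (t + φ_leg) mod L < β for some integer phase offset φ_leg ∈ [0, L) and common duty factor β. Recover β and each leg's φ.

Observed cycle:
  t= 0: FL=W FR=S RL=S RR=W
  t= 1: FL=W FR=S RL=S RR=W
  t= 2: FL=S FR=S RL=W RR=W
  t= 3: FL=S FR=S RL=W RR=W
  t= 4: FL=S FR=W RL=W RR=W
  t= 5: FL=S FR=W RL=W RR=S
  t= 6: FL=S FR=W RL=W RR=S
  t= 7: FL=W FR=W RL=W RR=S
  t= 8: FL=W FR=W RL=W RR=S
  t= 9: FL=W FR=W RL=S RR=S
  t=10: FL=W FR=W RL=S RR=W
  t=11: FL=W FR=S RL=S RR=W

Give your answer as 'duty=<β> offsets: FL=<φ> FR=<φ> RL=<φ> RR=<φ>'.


duty=5 offsets: FL=10 FR=1 RL=3 RR=7

duty β = stance ticks per leg = 5
FL: stance ticks = 5; W→S at t=2 → φ=10
FR: stance ticks = 5; W→S at t=11 → φ=1
RL: stance ticks = 5; W→S at t=9 → φ=3
RR: stance ticks = 5; W→S at t=5 → φ=7


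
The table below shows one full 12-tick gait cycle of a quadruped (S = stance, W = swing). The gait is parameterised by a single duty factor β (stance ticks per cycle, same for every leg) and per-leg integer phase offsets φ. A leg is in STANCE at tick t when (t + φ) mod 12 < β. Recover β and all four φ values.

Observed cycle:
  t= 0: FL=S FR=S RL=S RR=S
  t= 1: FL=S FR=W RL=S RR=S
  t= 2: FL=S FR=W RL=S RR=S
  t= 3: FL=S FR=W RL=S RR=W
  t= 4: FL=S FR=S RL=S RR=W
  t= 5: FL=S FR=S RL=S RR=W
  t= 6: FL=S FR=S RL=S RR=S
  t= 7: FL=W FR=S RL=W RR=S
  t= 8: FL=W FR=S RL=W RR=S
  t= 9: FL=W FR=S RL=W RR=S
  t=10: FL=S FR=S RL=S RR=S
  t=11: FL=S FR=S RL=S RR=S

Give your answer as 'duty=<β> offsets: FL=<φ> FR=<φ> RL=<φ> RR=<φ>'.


duty=9 offsets: FL=2 FR=8 RL=2 RR=6

duty β = stance ticks per leg = 9
FL: stance ticks = 9; W→S at t=10 → φ=2
FR: stance ticks = 9; W→S at t=4 → φ=8
RL: stance ticks = 9; W→S at t=10 → φ=2
RR: stance ticks = 9; W→S at t=6 → φ=6


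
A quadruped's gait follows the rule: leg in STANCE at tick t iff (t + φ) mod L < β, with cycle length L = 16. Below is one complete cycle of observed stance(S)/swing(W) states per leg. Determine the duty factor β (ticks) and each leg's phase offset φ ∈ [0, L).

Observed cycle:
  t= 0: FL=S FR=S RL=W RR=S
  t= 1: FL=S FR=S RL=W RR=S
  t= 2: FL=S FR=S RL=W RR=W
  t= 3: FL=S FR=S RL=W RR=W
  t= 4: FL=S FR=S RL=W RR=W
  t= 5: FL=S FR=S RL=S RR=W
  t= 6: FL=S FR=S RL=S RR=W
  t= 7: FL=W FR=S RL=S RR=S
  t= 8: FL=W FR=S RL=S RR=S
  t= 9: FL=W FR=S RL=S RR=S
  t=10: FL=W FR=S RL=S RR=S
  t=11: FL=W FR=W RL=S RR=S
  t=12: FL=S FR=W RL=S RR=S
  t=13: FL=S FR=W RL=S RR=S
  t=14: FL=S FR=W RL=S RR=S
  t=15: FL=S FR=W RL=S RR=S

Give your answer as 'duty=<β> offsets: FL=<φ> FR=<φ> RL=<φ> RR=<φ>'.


duty β = stance ticks per leg = 11
FL: stance ticks = 11; W→S at t=12 → φ=4
FR: stance ticks = 11; W→S at t=0 → φ=0
RL: stance ticks = 11; W→S at t=5 → φ=11
RR: stance ticks = 11; W→S at t=7 → φ=9

duty=11 offsets: FL=4 FR=0 RL=11 RR=9


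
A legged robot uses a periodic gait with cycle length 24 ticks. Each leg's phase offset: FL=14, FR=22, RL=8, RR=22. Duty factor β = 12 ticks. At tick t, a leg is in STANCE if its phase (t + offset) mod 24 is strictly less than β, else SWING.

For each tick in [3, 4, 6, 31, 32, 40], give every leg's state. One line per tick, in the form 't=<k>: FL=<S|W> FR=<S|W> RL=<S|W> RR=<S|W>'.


t=3: phase=(17,1,11,1) vs β=12 → FL=W FR=S RL=S RR=S
t=4: phase=(18,2,12,2) vs β=12 → FL=W FR=S RL=W RR=S
t=6: phase=(20,4,14,4) vs β=12 → FL=W FR=S RL=W RR=S
t=31: phase=(21,5,15,5) vs β=12 → FL=W FR=S RL=W RR=S
t=32: phase=(22,6,16,6) vs β=12 → FL=W FR=S RL=W RR=S
t=40: phase=(6,14,0,14) vs β=12 → FL=S FR=W RL=S RR=W

t=3: FL=W FR=S RL=S RR=S
t=4: FL=W FR=S RL=W RR=S
t=6: FL=W FR=S RL=W RR=S
t=31: FL=W FR=S RL=W RR=S
t=32: FL=W FR=S RL=W RR=S
t=40: FL=S FR=W RL=S RR=W


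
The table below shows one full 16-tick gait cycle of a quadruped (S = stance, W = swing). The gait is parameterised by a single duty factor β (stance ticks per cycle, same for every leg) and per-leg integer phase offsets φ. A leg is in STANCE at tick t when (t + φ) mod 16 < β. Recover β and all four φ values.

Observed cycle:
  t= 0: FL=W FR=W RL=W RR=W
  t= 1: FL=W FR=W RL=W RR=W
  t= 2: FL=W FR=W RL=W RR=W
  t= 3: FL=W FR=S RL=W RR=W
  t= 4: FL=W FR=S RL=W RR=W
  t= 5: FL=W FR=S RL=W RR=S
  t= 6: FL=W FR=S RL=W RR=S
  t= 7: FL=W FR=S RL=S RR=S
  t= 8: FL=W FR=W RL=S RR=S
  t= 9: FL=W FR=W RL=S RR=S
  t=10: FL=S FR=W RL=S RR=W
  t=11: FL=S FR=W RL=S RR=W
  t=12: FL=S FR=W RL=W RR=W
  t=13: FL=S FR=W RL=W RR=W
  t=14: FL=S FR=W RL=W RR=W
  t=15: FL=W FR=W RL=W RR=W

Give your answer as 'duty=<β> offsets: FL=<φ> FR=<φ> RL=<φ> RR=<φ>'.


duty=5 offsets: FL=6 FR=13 RL=9 RR=11

duty β = stance ticks per leg = 5
FL: stance ticks = 5; W→S at t=10 → φ=6
FR: stance ticks = 5; W→S at t=3 → φ=13
RL: stance ticks = 5; W→S at t=7 → φ=9
RR: stance ticks = 5; W→S at t=5 → φ=11


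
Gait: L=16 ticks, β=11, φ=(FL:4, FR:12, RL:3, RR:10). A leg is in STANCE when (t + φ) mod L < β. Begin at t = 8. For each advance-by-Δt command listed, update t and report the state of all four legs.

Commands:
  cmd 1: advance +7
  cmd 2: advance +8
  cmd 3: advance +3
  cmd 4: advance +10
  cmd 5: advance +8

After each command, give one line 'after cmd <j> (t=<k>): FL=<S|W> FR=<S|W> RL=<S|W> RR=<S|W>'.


after cmd 1 (t=15): FL=S FR=W RL=S RR=S
after cmd 2 (t=23): FL=W FR=S RL=S RR=S
after cmd 3 (t=26): FL=W FR=S RL=W RR=S
after cmd 4 (t=36): FL=S FR=S RL=S RR=W
after cmd 5 (t=44): FL=S FR=S RL=W RR=S

start t=8: FL=W FR=S RL=W RR=S
cmd 1: advance +7 → t=15, phase=(3,11,2,9) → FL=S FR=W RL=S RR=S
cmd 2: advance +8 → t=23, phase=(11,3,10,1) → FL=W FR=S RL=S RR=S
cmd 3: advance +3 → t=26, phase=(14,6,13,4) → FL=W FR=S RL=W RR=S
cmd 4: advance +10 → t=36, phase=(8,0,7,14) → FL=S FR=S RL=S RR=W
cmd 5: advance +8 → t=44, phase=(0,8,15,6) → FL=S FR=S RL=W RR=S


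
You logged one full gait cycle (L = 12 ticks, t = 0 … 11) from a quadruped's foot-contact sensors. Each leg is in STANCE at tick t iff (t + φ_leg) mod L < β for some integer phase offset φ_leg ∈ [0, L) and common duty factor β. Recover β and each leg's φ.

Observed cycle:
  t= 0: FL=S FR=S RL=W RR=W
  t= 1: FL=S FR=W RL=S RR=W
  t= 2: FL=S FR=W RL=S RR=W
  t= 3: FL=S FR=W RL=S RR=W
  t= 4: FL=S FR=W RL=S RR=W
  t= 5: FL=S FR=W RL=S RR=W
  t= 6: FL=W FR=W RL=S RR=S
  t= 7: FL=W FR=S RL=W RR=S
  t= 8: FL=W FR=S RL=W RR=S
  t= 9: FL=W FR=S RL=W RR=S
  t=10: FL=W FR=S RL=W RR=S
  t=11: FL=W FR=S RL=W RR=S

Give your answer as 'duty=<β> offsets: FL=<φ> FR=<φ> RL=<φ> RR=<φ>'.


duty β = stance ticks per leg = 6
FL: stance ticks = 6; W→S at t=0 → φ=0
FR: stance ticks = 6; W→S at t=7 → φ=5
RL: stance ticks = 6; W→S at t=1 → φ=11
RR: stance ticks = 6; W→S at t=6 → φ=6

duty=6 offsets: FL=0 FR=5 RL=11 RR=6


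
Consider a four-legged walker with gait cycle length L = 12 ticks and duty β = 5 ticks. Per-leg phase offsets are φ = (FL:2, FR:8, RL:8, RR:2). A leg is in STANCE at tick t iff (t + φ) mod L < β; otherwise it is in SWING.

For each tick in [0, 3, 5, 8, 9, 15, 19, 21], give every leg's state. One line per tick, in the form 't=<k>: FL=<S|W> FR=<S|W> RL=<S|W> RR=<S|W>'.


t=0: FL=S FR=W RL=W RR=S
t=3: FL=W FR=W RL=W RR=W
t=5: FL=W FR=S RL=S RR=W
t=8: FL=W FR=S RL=S RR=W
t=9: FL=W FR=W RL=W RR=W
t=15: FL=W FR=W RL=W RR=W
t=19: FL=W FR=S RL=S RR=W
t=21: FL=W FR=W RL=W RR=W

t=0: phase=(2,8,8,2) vs β=5 → FL=S FR=W RL=W RR=S
t=3: phase=(5,11,11,5) vs β=5 → FL=W FR=W RL=W RR=W
t=5: phase=(7,1,1,7) vs β=5 → FL=W FR=S RL=S RR=W
t=8: phase=(10,4,4,10) vs β=5 → FL=W FR=S RL=S RR=W
t=9: phase=(11,5,5,11) vs β=5 → FL=W FR=W RL=W RR=W
t=15: phase=(5,11,11,5) vs β=5 → FL=W FR=W RL=W RR=W
t=19: phase=(9,3,3,9) vs β=5 → FL=W FR=S RL=S RR=W
t=21: phase=(11,5,5,11) vs β=5 → FL=W FR=W RL=W RR=W


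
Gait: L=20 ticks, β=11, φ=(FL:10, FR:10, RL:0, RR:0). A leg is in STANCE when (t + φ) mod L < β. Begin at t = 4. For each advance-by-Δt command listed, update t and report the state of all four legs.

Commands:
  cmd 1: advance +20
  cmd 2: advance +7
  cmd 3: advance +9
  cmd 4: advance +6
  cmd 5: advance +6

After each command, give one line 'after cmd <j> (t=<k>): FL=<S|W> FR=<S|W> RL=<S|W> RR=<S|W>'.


start t=4: FL=W FR=W RL=S RR=S
cmd 1: advance +20 → t=24, phase=(14,14,4,4) → FL=W FR=W RL=S RR=S
cmd 2: advance +7 → t=31, phase=(1,1,11,11) → FL=S FR=S RL=W RR=W
cmd 3: advance +9 → t=40, phase=(10,10,0,0) → FL=S FR=S RL=S RR=S
cmd 4: advance +6 → t=46, phase=(16,16,6,6) → FL=W FR=W RL=S RR=S
cmd 5: advance +6 → t=52, phase=(2,2,12,12) → FL=S FR=S RL=W RR=W

after cmd 1 (t=24): FL=W FR=W RL=S RR=S
after cmd 2 (t=31): FL=S FR=S RL=W RR=W
after cmd 3 (t=40): FL=S FR=S RL=S RR=S
after cmd 4 (t=46): FL=W FR=W RL=S RR=S
after cmd 5 (t=52): FL=S FR=S RL=W RR=W


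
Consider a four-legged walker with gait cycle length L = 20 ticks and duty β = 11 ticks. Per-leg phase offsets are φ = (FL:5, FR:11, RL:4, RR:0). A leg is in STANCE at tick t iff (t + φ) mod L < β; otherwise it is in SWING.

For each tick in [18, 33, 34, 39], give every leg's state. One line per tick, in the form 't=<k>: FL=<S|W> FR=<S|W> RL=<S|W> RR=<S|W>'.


t=18: phase=(3,9,2,18) vs β=11 → FL=S FR=S RL=S RR=W
t=33: phase=(18,4,17,13) vs β=11 → FL=W FR=S RL=W RR=W
t=34: phase=(19,5,18,14) vs β=11 → FL=W FR=S RL=W RR=W
t=39: phase=(4,10,3,19) vs β=11 → FL=S FR=S RL=S RR=W

t=18: FL=S FR=S RL=S RR=W
t=33: FL=W FR=S RL=W RR=W
t=34: FL=W FR=S RL=W RR=W
t=39: FL=S FR=S RL=S RR=W


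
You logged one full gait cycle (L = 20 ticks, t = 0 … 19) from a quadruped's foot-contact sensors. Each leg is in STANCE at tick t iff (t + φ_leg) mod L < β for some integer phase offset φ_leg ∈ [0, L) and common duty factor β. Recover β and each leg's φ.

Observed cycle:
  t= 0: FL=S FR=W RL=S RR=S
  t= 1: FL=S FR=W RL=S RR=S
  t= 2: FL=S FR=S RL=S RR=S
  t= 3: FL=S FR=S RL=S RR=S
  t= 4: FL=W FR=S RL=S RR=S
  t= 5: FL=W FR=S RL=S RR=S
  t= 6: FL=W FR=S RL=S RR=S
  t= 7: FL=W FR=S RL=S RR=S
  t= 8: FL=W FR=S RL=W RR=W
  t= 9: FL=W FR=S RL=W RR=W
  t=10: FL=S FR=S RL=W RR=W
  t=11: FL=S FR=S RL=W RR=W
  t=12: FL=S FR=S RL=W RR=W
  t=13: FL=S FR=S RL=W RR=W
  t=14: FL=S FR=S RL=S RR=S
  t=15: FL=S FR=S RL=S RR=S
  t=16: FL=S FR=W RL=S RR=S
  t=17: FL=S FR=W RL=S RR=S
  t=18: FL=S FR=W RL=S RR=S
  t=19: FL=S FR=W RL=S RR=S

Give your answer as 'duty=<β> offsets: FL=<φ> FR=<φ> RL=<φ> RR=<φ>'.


duty=14 offsets: FL=10 FR=18 RL=6 RR=6

duty β = stance ticks per leg = 14
FL: stance ticks = 14; W→S at t=10 → φ=10
FR: stance ticks = 14; W→S at t=2 → φ=18
RL: stance ticks = 14; W→S at t=14 → φ=6
RR: stance ticks = 14; W→S at t=14 → φ=6


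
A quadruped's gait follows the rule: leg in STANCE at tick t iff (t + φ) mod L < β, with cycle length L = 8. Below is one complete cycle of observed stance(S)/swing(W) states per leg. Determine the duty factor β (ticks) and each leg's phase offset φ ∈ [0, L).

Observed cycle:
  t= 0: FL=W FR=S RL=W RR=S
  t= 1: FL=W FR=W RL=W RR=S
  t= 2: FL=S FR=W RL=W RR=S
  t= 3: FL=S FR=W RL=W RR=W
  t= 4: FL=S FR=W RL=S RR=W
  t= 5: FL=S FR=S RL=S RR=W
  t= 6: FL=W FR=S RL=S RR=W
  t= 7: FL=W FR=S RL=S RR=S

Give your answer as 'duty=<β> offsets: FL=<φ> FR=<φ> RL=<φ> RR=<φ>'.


duty β = stance ticks per leg = 4
FL: stance ticks = 4; W→S at t=2 → φ=6
FR: stance ticks = 4; W→S at t=5 → φ=3
RL: stance ticks = 4; W→S at t=4 → φ=4
RR: stance ticks = 4; W→S at t=7 → φ=1

duty=4 offsets: FL=6 FR=3 RL=4 RR=1


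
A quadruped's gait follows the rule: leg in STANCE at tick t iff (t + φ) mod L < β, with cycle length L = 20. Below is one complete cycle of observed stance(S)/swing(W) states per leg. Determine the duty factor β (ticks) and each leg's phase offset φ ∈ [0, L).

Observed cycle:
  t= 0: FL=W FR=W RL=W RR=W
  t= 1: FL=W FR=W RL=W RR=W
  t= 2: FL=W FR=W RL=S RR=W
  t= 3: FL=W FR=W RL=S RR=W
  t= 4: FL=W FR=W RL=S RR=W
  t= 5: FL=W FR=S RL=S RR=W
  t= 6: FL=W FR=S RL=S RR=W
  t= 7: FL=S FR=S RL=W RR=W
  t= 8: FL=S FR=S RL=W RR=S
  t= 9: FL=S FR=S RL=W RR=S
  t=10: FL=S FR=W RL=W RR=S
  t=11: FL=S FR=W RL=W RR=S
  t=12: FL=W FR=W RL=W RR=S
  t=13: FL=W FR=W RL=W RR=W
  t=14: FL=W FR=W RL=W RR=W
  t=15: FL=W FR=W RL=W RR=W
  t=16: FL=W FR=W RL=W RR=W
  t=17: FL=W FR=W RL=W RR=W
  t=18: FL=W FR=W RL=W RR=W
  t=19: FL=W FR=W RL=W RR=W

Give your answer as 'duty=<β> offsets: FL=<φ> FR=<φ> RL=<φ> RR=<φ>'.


duty β = stance ticks per leg = 5
FL: stance ticks = 5; W→S at t=7 → φ=13
FR: stance ticks = 5; W→S at t=5 → φ=15
RL: stance ticks = 5; W→S at t=2 → φ=18
RR: stance ticks = 5; W→S at t=8 → φ=12

duty=5 offsets: FL=13 FR=15 RL=18 RR=12


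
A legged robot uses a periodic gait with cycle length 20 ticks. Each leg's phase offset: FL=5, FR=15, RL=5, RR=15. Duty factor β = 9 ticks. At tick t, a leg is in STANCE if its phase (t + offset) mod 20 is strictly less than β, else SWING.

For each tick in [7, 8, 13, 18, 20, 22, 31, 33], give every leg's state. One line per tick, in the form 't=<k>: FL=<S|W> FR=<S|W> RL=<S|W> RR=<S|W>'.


t=7: FL=W FR=S RL=W RR=S
t=8: FL=W FR=S RL=W RR=S
t=13: FL=W FR=S RL=W RR=S
t=18: FL=S FR=W RL=S RR=W
t=20: FL=S FR=W RL=S RR=W
t=22: FL=S FR=W RL=S RR=W
t=31: FL=W FR=S RL=W RR=S
t=33: FL=W FR=S RL=W RR=S

t=7: phase=(12,2,12,2) vs β=9 → FL=W FR=S RL=W RR=S
t=8: phase=(13,3,13,3) vs β=9 → FL=W FR=S RL=W RR=S
t=13: phase=(18,8,18,8) vs β=9 → FL=W FR=S RL=W RR=S
t=18: phase=(3,13,3,13) vs β=9 → FL=S FR=W RL=S RR=W
t=20: phase=(5,15,5,15) vs β=9 → FL=S FR=W RL=S RR=W
t=22: phase=(7,17,7,17) vs β=9 → FL=S FR=W RL=S RR=W
t=31: phase=(16,6,16,6) vs β=9 → FL=W FR=S RL=W RR=S
t=33: phase=(18,8,18,8) vs β=9 → FL=W FR=S RL=W RR=S


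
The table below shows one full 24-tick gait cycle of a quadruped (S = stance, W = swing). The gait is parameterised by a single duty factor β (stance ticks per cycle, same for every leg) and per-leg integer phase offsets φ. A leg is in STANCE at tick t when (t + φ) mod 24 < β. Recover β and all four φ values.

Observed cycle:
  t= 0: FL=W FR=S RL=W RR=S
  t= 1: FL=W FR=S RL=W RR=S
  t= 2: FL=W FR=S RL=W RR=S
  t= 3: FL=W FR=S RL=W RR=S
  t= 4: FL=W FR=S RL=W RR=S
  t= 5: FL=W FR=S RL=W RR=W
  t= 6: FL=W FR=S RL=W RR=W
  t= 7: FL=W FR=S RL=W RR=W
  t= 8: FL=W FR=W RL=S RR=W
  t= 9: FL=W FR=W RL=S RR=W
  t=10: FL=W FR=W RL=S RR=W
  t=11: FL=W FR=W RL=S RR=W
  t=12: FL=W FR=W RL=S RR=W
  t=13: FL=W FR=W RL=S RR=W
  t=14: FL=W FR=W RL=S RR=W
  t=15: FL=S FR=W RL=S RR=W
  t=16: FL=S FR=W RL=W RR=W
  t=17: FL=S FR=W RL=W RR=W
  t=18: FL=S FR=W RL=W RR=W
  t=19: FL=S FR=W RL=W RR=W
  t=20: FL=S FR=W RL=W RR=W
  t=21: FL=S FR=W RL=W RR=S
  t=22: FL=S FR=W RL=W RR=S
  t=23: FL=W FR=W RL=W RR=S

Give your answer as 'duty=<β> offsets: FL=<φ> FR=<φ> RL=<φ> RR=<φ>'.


duty β = stance ticks per leg = 8
FL: stance ticks = 8; W→S at t=15 → φ=9
FR: stance ticks = 8; W→S at t=0 → φ=0
RL: stance ticks = 8; W→S at t=8 → φ=16
RR: stance ticks = 8; W→S at t=21 → φ=3

duty=8 offsets: FL=9 FR=0 RL=16 RR=3


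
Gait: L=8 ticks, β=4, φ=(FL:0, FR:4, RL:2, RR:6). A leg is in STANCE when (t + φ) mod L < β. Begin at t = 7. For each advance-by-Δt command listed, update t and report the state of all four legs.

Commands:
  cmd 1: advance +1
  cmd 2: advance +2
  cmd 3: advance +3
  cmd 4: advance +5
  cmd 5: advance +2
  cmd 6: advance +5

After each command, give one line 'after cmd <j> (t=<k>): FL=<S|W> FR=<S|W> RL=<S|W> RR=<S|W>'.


after cmd 1 (t=8): FL=S FR=W RL=S RR=W
after cmd 2 (t=10): FL=S FR=W RL=W RR=S
after cmd 3 (t=13): FL=W FR=S RL=W RR=S
after cmd 4 (t=18): FL=S FR=W RL=W RR=S
after cmd 5 (t=20): FL=W FR=S RL=W RR=S
after cmd 6 (t=25): FL=S FR=W RL=S RR=W

start t=7: FL=W FR=S RL=S RR=W
cmd 1: advance +1 → t=8, phase=(0,4,2,6) → FL=S FR=W RL=S RR=W
cmd 2: advance +2 → t=10, phase=(2,6,4,0) → FL=S FR=W RL=W RR=S
cmd 3: advance +3 → t=13, phase=(5,1,7,3) → FL=W FR=S RL=W RR=S
cmd 4: advance +5 → t=18, phase=(2,6,4,0) → FL=S FR=W RL=W RR=S
cmd 5: advance +2 → t=20, phase=(4,0,6,2) → FL=W FR=S RL=W RR=S
cmd 6: advance +5 → t=25, phase=(1,5,3,7) → FL=S FR=W RL=S RR=W
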